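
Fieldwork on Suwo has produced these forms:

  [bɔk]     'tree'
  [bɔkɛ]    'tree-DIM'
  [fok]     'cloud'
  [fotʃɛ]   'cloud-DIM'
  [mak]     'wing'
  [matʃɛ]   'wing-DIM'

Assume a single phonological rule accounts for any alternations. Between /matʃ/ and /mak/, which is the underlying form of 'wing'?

'wing' shows [k] ~ [tʃ] at the end of the stem ([mak] vs [matʃɛ]).
But 'tree' keeps [k] in both environments ([bɔk], [bɔkɛ]), so there is no rule changing /k/ to [tʃ] before the DIM suffix.
Therefore /tʃ/ is basic and [k] is derived by depalatalization (palato-alveolar /tʃ/ becomes [k] when no front vowel follows).

/matʃ/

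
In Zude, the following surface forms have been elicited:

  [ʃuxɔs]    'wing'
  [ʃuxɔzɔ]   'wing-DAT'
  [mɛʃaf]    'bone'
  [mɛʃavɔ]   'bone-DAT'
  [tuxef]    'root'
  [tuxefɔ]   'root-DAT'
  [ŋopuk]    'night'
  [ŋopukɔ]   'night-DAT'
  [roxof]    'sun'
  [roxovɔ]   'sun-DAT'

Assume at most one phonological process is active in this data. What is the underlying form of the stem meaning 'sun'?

/roxov/

The root 'sun' surfaces as [roxof] and [roxovɔ], with a stem-final [f] ~ [v] alternation.
If /f/ were underlying and a rule turned it into [v] before the DAT suffix, 'root' would also alternate; but it has [f] in both [tuxef] and [tuxefɔ].
Therefore /v/ is basic and [f] is derived by word-final obstruent devoicing (voiced obstruents become voiceless word-finally).
So 'sun' = /roxov/.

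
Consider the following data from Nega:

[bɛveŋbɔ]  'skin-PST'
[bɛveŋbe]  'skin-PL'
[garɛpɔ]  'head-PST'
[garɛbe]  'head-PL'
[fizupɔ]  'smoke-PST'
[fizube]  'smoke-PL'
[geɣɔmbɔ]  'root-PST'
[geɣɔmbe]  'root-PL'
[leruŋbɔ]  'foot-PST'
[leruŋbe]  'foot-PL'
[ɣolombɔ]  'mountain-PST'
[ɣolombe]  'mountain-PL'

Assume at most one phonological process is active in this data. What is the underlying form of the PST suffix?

The PST suffix surfaces as [-bɔ] and [-pɔ], depending on the final segment of the stem.
By contrast the PL suffix keeps its initial [b] throughout — that segment must be underlying.
So the underlying form is /-pɔ/, and voiceless stops become voiced after a nasal.

/-pɔ/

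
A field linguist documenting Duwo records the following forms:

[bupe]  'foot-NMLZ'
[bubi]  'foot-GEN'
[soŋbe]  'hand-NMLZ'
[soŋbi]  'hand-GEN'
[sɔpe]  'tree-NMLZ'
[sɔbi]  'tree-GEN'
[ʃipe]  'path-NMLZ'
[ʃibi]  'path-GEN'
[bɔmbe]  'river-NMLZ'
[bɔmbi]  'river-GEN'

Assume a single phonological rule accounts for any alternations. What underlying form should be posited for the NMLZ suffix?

The NMLZ morpheme has two allomorphs, [-be] and [-pe].
The GEN suffix, which begins with [b], is invariant after every stem; so [b] is not altered by any rule here.
So the underlying form is /-pe/, and voiceless stops become voiced after a nasal.

/-pe/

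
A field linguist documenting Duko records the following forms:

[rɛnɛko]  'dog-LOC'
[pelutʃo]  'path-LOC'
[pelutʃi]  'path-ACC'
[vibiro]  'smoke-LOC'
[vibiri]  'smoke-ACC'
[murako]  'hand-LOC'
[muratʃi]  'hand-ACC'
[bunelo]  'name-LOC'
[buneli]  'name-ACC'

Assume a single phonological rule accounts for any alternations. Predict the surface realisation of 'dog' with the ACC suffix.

'hand' shows [k] ~ [tʃ] at the end of the stem ([murako] vs [muratʃi]).
If /tʃ/ were underlying and a rule turned it into [k] before the LOC suffix, 'path' would also alternate; but it has [tʃ] in both [pelutʃo] and [pelutʃi].
The alternation reflects palatalization before a front vowel: /k/ becomes palato-alveolar [tʃ] before a front vowel. /k/ is underlying.
The one attested form of 'dog', [rɛnɛko], shows underlying /rɛnɛk/. Applying the same rule before a front vowel gives [rɛnɛtʃi].

[rɛnɛtʃi]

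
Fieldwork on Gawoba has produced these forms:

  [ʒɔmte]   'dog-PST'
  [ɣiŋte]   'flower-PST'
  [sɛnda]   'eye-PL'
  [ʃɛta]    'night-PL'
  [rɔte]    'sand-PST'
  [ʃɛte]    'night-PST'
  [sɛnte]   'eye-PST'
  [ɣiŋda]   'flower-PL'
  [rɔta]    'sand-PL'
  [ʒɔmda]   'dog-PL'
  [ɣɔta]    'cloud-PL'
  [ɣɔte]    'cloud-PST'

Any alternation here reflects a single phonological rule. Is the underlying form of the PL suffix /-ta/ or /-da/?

/-da/

The PL morpheme has two allomorphs, [-da] and [-ta].
The PST suffix, which begins with [t], is invariant after every stem; so [t] is not altered by any rule here.
The PL suffix is therefore /-da/ underlyingly, with post-vocalic devoicing: voiced stops become voiceless after a vowel.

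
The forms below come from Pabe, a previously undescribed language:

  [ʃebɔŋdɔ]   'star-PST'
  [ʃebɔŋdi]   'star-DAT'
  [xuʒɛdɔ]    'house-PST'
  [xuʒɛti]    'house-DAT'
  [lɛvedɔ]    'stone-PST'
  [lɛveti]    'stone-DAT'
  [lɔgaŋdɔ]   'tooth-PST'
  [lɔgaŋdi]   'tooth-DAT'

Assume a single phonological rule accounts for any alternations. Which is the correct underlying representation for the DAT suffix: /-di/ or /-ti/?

The DAT morpheme has two allomorphs, [-di] and [-ti].
By contrast the PST suffix keeps its initial [d] throughout — that segment must be underlying.
The DAT suffix is therefore /-ti/ underlyingly, with post-nasal voicing: voiceless stops become voiced after a nasal.

/-ti/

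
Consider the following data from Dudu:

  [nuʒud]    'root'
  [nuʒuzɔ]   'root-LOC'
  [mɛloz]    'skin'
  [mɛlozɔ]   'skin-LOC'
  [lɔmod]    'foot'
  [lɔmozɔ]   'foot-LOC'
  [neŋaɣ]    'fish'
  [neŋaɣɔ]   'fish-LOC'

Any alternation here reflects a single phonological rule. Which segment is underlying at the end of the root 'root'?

/d/

'root' shows [d] ~ [z] at the end of the stem ([nuʒud] vs [nuʒuzɔ]).
If /z/ were underlying and a rule turned it into [d] in isolation, 'skin' would also alternate; but it has [z] in both [mɛloz] and [mɛlozɔ].
The underlying segment must be /d/; voiced stops become fricatives between vowels, yielding [z] there.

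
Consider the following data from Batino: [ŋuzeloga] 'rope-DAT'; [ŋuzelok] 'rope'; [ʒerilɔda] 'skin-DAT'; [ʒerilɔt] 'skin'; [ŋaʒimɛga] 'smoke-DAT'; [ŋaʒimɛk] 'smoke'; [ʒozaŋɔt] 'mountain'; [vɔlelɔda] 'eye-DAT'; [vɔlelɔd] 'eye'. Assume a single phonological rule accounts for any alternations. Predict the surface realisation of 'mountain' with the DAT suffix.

'skin' shows [d] ~ [t] at the end of the stem ([ʒerilɔda] vs [ʒerilɔt]).
If /d/ were underlying and a rule turned it into [t] in isolation, 'eye' would also alternate; but it has [d] in both [vɔlelɔda] and [vɔlelɔd].
The alternation reflects intervocalic voicing: voiceless stops become voiced between vowels. /t/ is underlying.
The one attested form of 'mountain', [ʒozaŋɔt], shows underlying /ʒozaŋɔt/. Applying the same rule between vowels gives [ʒozaŋɔda].

[ʒozaŋɔda]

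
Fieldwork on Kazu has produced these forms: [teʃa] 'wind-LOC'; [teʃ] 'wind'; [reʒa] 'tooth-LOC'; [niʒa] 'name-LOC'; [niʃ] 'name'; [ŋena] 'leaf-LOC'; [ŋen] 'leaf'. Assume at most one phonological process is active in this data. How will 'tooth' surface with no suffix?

[reʃ]

The stem for 'name' ends in [ʒ] in [niʒa] but [ʃ] in [niʃ].
If /ʃ/ were underlying and a rule turned it into [ʒ] before the LOC suffix, 'wind' would also alternate; but it has [ʃ] in both [teʃa] and [teʃ].
Therefore /ʒ/ is basic and [ʃ] is derived by word-final obstruent devoicing (voiced obstruents become voiceless word-finally).
The one attested form of 'tooth', [reʒa], shows underlying /reʒ/. Applying the same rule word-finally gives [reʃ].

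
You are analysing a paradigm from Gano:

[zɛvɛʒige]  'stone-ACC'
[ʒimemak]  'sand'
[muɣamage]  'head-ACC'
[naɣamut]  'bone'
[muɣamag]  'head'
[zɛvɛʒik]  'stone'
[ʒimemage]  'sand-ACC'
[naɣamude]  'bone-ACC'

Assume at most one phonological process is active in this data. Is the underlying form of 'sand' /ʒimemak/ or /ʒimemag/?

The root 'sand' surfaces as [ʒimemak] and [ʒimemage], with a stem-final [k] ~ [g] alternation.
If /g/ were underlying and a rule turned it into [k] in isolation, 'head' would also alternate; but it has [g] in both [muɣamag] and [muɣamage].
The alternation reflects intervocalic voicing: voiceless stops become voiced between vowels. /k/ is underlying.

/ʒimemak/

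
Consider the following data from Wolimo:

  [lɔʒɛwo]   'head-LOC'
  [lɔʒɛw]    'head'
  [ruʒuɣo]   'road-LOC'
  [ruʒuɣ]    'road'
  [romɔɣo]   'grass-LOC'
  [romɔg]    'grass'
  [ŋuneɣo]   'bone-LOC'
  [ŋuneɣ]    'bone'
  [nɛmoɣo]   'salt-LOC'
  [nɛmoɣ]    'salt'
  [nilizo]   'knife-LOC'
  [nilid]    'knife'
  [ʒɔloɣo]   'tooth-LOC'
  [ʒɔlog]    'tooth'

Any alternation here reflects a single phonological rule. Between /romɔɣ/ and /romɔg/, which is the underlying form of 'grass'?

/romɔg/

In [romɔɣo] and [romɔg] the final segment of 'grass' alternates: [ɣ] ~ [g].
The stem 'road' ([ruʒuɣo], [ruʒuɣ]) shows [ɣ] unchanged in both environments, so [ɣ] cannot be basic with [g] derived in isolation.
So /g/ is underlying, and a rule of intervocalic spirantization — voiced stops become fricatives between vowels — gives [ɣ].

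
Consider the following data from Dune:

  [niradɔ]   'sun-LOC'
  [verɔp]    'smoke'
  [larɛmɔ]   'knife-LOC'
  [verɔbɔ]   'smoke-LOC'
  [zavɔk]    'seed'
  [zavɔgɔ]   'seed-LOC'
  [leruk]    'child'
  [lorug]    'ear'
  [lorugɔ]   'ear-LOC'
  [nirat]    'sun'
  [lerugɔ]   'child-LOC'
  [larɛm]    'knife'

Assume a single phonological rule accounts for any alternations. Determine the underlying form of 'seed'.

'seed' shows [g] ~ [k] at the end of the stem ([zavɔgɔ] vs [zavɔk]).
The stem 'ear' ([lorugɔ], [lorug]) shows [g] unchanged in both environments, so [g] cannot be basic with [k] derived in isolation.
The alternation reflects intervocalic voicing: voiceless stops become voiced between vowels. /k/ is underlying.

/zavɔk/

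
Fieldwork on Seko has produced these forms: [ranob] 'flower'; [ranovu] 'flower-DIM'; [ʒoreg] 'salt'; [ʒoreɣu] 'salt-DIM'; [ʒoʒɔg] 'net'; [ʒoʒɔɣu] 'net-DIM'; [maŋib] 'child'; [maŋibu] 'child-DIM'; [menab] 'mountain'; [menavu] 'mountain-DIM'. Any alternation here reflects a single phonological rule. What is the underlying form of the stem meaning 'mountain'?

/menav/

'mountain' shows [b] ~ [v] at the end of the stem ([menab] vs [menavu]).
The stem 'child' ([maŋib], [maŋibu]) shows [b] unchanged in both environments, so [b] cannot be basic with [v] derived before the DIM suffix.
Therefore /v/ is basic and [b] is derived by word-final hardening (voiced fricatives become stops word-finally).
The underlying form of 'mountain' is therefore /menav/.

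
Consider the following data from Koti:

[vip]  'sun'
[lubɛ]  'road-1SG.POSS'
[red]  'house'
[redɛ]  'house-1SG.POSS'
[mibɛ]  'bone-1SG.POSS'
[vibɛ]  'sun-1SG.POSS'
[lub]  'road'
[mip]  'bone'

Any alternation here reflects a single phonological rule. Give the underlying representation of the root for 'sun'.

/vip/

'sun' shows [b] ~ [p] at the end of the stem ([vibɛ] vs [vip]).
The stem 'road' ([lubɛ], [lub]) shows [b] unchanged in both environments, so [b] cannot be basic with [p] derived in isolation.
The alternation reflects intervocalic voicing: voiceless stops become voiced between vowels. /p/ is underlying.
The underlying form of 'sun' is therefore /vip/.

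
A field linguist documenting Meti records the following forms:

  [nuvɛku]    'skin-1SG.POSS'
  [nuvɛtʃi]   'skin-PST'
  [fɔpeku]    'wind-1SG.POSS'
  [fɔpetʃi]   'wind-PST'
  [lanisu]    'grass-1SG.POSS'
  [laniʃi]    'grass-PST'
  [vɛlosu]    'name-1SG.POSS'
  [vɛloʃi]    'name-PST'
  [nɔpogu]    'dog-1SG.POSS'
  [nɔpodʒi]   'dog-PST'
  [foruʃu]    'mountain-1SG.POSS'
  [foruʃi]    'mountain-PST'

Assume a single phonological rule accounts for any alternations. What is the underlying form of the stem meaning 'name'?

'name' shows [s] ~ [ʃ] at the end of the stem ([vɛlosu] vs [vɛloʃi]).
If /ʃ/ were underlying and a rule turned it into [s] before the 1SG.POSS suffix, 'mountain' would also alternate; but it has [ʃ] in both [foruʃu] and [foruʃi].
The alternation reflects palatalization before a front vowel: /k/, /g/ and /s/ become palato-alveolar [tʃ], [dʒ] and [ʃ] before a front vowel. /s/ is underlying.

/vɛlos/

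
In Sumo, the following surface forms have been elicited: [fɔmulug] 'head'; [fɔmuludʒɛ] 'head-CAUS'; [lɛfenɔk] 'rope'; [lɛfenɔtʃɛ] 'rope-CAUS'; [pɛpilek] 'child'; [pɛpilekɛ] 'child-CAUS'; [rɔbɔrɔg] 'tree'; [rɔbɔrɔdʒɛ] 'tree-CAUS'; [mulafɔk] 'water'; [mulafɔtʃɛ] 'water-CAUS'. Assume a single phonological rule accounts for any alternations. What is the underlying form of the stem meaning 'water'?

'water' shows [k] ~ [tʃ] at the end of the stem ([mulafɔk] vs [mulafɔtʃɛ]).
The stem 'child' ([pɛpilek], [pɛpilekɛ]) shows [k] unchanged in both environments, so [k] cannot be basic with [tʃ] derived before the CAUS suffix.
So /tʃ/ is underlying, and a rule of depalatalization — palato-alveolar /tʃ/ and /dʒ/ become [k] and [g] when no front vowel follows — gives [k].

/mulafɔtʃ/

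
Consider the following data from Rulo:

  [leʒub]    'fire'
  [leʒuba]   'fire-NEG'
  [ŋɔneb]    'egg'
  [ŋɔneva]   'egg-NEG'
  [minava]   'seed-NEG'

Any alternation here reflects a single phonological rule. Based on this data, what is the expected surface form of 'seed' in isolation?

The stem for 'egg' ends in [b] in [ŋɔneb] but [v] in [ŋɔneva].
The stem 'fire' ([leʒub], [leʒuba]) shows [b] unchanged in both environments, so [b] cannot be basic with [v] derived before the NEG suffix.
So /v/ is underlying, and a rule of word-final hardening — voiced fricatives become stops word-finally — gives [b].
From [minava] the stem 'seed' is /minav/; word-finally this yields [minab].

[minab]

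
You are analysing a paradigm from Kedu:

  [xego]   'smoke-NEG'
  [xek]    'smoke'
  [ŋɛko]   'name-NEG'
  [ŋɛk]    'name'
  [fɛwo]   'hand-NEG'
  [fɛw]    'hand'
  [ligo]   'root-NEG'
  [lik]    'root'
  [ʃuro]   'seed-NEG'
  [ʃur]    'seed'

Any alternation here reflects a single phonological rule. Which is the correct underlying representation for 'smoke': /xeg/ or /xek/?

'smoke' shows [g] ~ [k] at the end of the stem ([xego] vs [xek]).
The stem 'name' ([ŋɛko], [ŋɛk]) shows [k] unchanged in both environments, so [k] cannot be basic with [g] derived before the NEG suffix.
The alternation reflects word-final obstruent devoicing: voiced obstruents become voiceless word-finally. /g/ is underlying.

/xeg/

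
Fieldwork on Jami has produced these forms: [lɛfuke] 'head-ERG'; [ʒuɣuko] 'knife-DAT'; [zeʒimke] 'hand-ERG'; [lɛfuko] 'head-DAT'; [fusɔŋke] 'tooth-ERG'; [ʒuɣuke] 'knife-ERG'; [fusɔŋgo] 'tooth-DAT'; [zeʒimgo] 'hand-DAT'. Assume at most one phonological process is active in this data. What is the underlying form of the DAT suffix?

/-go/

The DAT morpheme has two allomorphs, [-go] and [-ko].
By contrast the ERG suffix keeps its initial [k] throughout — that segment must be underlying.
The DAT suffix is therefore /-go/ underlyingly, with post-vocalic devoicing: voiced stops become voiceless after a vowel.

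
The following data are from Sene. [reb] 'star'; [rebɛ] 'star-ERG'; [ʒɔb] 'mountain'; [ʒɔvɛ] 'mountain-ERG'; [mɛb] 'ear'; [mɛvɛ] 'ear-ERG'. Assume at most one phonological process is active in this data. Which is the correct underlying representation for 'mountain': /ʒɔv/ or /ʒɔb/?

'mountain' shows [b] ~ [v] at the end of the stem ([ʒɔb] vs [ʒɔvɛ]).
The stem 'star' ([reb], [rebɛ]) shows [b] unchanged in both environments, so [b] cannot be basic with [v] derived before the ERG suffix.
So /v/ is underlying, and a rule of word-final hardening — voiced fricatives become stops word-finally — gives [b].

/ʒɔv/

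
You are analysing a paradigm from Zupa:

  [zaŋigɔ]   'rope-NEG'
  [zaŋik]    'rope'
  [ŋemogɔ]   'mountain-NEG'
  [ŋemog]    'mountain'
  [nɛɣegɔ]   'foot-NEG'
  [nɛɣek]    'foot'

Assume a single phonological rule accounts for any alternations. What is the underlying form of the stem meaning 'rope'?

The root 'rope' surfaces as [zaŋigɔ] and [zaŋik], with a stem-final [g] ~ [k] alternation.
But 'mountain' keeps [g] in both environments ([ŋemogɔ], [ŋemog]), so there is no rule changing /g/ to [k] in isolation.
The alternation reflects intervocalic voicing: voiceless stops become voiced between vowels. /k/ is underlying.

/zaŋik/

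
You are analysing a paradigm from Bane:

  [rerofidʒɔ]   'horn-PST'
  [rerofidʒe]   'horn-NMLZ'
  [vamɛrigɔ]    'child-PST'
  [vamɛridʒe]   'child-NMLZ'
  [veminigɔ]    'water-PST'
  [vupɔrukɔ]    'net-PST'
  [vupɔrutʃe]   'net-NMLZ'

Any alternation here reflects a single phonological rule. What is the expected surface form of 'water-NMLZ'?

The stem for 'child' ends in [g] in [vamɛrigɔ] but [dʒ] in [vamɛridʒe].
Compare 'horn', with invariant [dʒ] in [rerofidʒɔ] and [rerofidʒe]: an analysis with underlying /dʒ/ and a rule producing [g] before the PST suffix would wrongly predict alternation here too.
So /g/ is underlying, and a rule of palatalization before a front vowel — /k/ and /g/ become palato-alveolar [tʃ] and [dʒ] before a front vowel — gives [dʒ].
From [veminigɔ] the stem 'water' is /veminig/; before a front vowel this yields [veminidʒe].

[veminidʒe]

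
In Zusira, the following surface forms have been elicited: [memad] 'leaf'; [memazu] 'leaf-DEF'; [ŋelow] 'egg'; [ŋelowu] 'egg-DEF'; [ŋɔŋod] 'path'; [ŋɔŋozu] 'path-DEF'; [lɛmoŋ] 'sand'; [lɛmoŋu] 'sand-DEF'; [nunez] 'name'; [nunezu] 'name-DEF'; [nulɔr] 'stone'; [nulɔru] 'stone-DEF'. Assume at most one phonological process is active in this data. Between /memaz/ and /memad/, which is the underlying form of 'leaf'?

/memad/

The root 'leaf' surfaces as [memad] and [memazu], with a stem-final [d] ~ [z] alternation.
If /z/ were underlying and a rule turned it into [d] in isolation, 'name' would also alternate; but it has [z] in both [nunez] and [nunezu].
Therefore /d/ is basic and [z] is derived by intervocalic spirantization (voiced stops become fricatives between vowels).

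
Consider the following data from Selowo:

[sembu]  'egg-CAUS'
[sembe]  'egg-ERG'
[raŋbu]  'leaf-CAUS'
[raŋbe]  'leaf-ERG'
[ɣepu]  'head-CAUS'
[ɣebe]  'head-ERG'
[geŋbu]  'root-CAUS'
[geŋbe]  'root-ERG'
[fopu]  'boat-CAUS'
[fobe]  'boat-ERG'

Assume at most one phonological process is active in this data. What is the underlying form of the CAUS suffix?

The CAUS suffix surfaces as [-bu] and [-pu], depending on the final segment of the stem.
By contrast the ERG suffix keeps its initial [b] throughout — that segment must be underlying.
The CAUS suffix is therefore /-pu/ underlyingly, with post-nasal voicing: voiceless stops become voiced after a nasal.

/-pu/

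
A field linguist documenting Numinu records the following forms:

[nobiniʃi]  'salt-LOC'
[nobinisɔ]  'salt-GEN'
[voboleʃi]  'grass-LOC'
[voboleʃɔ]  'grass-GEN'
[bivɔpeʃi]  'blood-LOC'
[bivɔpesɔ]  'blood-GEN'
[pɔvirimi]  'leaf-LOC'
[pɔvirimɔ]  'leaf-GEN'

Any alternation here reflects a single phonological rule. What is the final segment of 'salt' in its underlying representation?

In [nobiniʃi] and [nobinisɔ] the final segment of 'salt' alternates: [ʃ] ~ [s].
The stem 'grass' ([voboleʃi], [voboleʃɔ]) shows [ʃ] unchanged in both environments, so [ʃ] cannot be basic with [s] derived before the GEN suffix.
Therefore /s/ is basic and [ʃ] is derived by palatalization before a front vowel (/s/ becomes palato-alveolar [ʃ] before a front vowel).

/s/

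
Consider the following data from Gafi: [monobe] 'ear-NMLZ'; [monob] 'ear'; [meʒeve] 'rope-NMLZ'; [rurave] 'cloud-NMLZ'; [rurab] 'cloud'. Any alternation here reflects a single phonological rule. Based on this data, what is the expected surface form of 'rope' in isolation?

The stem for 'cloud' ends in [v] in [rurave] but [b] in [rurab].
But 'ear' keeps [b] in both environments ([monobe], [monob]), so there is no rule changing /b/ to [v] before the NMLZ suffix.
The underlying segment must be /v/; voiced fricatives become stops word-finally, yielding [b] there.
From [meʒeve] the stem 'rope' is /meʒev/; word-finally this yields [meʒeb].

[meʒeb]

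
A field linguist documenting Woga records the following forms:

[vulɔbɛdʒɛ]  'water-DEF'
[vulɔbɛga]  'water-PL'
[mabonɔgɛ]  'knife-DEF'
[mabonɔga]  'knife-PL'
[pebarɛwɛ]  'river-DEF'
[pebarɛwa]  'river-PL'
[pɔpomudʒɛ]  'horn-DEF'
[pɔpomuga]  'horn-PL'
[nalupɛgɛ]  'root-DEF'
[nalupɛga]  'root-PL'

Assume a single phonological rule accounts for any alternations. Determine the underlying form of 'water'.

'water' shows [dʒ] ~ [g] at the end of the stem ([vulɔbɛdʒɛ] vs [vulɔbɛga]).
Compare 'knife', with invariant [g] in [mabonɔgɛ] and [mabonɔga]: an analysis with underlying /g/ and a rule producing [dʒ] before the DEF suffix would wrongly predict alternation here too.
The alternation reflects depalatalization: palato-alveolar /dʒ/ becomes [g] when no front vowel follows. /dʒ/ is underlying.

/vulɔbɛdʒ/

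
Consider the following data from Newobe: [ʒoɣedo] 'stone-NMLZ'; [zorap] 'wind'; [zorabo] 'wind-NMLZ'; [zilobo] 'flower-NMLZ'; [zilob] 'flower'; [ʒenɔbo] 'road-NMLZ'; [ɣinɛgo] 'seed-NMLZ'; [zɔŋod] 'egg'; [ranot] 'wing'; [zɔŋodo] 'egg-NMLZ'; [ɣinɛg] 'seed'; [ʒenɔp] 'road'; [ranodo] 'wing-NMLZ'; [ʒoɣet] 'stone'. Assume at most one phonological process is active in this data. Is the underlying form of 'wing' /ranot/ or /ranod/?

'wing' shows [t] ~ [d] at the end of the stem ([ranot] vs [ranodo]).
Compare 'egg', with invariant [d] in [zɔŋod] and [zɔŋodo]: an analysis with underlying /d/ and a rule producing [t] in isolation would wrongly predict alternation here too.
The underlying segment must be /t/; voiceless stops become voiced between vowels, yielding [d] there.

/ranot/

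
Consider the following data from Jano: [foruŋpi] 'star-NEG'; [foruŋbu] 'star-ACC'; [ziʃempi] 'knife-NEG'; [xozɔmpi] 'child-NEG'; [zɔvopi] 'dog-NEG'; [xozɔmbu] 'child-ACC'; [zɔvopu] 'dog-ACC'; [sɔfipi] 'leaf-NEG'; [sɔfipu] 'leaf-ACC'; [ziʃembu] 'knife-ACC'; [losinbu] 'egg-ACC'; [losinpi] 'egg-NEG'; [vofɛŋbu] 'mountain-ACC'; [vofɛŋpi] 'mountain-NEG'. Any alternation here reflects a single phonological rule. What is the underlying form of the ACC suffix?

/-bu/

The ACC suffix surfaces as [-bu] and [-pu], depending on the final segment of the stem.
By contrast the NEG suffix keeps its initial [p] throughout — that segment must be underlying.
So the underlying form is /-bu/, and voiced stops become voiceless after a vowel.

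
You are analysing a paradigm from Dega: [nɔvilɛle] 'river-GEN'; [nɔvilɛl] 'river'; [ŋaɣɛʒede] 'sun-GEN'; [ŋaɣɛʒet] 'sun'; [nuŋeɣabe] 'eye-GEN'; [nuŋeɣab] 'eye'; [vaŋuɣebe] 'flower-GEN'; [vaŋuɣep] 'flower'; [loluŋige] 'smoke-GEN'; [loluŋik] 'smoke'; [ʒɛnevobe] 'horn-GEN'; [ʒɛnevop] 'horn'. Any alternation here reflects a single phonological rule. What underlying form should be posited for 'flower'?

The stem for 'flower' ends in [b] in [vaŋuɣebe] but [p] in [vaŋuɣep].
If /b/ were underlying and a rule turned it into [p] in isolation, 'eye' would also alternate; but it has [b] in both [nuŋeɣabe] and [nuŋeɣab].
Therefore /p/ is basic and [b] is derived by intervocalic voicing (voiceless stops become voiced between vowels).

/vaŋuɣep/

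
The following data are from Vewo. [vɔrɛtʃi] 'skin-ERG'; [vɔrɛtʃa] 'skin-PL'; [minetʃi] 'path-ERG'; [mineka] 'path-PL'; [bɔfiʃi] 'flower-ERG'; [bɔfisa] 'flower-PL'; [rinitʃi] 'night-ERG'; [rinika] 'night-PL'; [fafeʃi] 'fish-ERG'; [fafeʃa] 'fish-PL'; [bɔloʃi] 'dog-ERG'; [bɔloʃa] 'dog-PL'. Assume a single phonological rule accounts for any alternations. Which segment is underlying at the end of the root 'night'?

/k/

The stem for 'night' ends in [tʃ] in [rinitʃi] but [k] in [rinika].
The stem 'skin' ([vɔrɛtʃi], [vɔrɛtʃa]) shows [tʃ] unchanged in both environments, so [tʃ] cannot be basic with [k] derived before the PL suffix.
The alternation reflects palatalization before a front vowel: /k/ and /s/ become palato-alveolar [tʃ] and [ʃ] before a front vowel. /k/ is underlying.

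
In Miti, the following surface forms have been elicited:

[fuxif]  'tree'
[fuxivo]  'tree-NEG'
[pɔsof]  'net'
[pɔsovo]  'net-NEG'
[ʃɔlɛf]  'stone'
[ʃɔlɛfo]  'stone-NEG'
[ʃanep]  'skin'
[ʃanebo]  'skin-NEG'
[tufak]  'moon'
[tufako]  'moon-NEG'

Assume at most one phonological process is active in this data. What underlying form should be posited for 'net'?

'net' shows [f] ~ [v] at the end of the stem ([pɔsof] vs [pɔsovo]).
The stem 'stone' ([ʃɔlɛf], [ʃɔlɛfo]) shows [f] unchanged in both environments, so [f] cannot be basic with [v] derived before the NEG suffix.
Therefore /v/ is basic and [f] is derived by word-final obstruent devoicing (voiced obstruents become voiceless word-finally).
So 'net' = /pɔsov/.

/pɔsov/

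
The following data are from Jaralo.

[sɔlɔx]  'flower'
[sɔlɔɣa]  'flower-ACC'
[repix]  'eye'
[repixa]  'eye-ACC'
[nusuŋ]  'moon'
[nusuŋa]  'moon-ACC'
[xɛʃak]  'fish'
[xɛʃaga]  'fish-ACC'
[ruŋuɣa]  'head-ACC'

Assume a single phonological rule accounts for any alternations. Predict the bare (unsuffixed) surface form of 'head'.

In [sɔlɔx] and [sɔlɔɣa] the final segment of 'flower' alternates: [x] ~ [ɣ].
Compare 'eye', with invariant [x] in [repix] and [repixa]: an analysis with underlying /x/ and a rule producing [ɣ] before the ACC suffix would wrongly predict alternation here too.
So /ɣ/ is underlying, and a rule of word-final obstruent devoicing — voiced obstruents become voiceless word-finally — gives [x].
From [ruŋuɣa] the stem 'head' is /ruŋuɣ/; word-finally this yields [ruŋux].

[ruŋux]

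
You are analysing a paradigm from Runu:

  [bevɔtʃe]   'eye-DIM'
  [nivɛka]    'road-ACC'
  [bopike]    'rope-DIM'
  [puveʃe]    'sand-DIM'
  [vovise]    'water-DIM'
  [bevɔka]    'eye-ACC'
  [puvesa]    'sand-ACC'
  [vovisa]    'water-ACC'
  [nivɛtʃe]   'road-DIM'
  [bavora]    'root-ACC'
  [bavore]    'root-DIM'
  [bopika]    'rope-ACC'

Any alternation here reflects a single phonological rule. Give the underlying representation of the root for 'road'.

/nivɛtʃ/

The stem for 'road' ends in [k] in [nivɛka] but [tʃ] in [nivɛtʃe].
Compare 'rope', with invariant [k] in [bopika] and [bopike]: an analysis with underlying /k/ and a rule producing [tʃ] before the DIM suffix would wrongly predict alternation here too.
The underlying segment must be /tʃ/; palato-alveolar /tʃ/ and /ʃ/ become [k] and [s] when no front vowel follows, yielding [k] there.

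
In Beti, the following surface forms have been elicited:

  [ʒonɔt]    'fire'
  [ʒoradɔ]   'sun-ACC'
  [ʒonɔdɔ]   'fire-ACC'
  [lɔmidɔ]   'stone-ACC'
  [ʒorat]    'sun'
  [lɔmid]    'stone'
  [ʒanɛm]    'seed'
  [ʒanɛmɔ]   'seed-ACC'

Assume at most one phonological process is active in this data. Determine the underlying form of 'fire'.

The root 'fire' surfaces as [ʒonɔt] and [ʒonɔdɔ], with a stem-final [t] ~ [d] alternation.
The stem 'stone' ([lɔmid], [lɔmidɔ]) shows [d] unchanged in both environments, so [d] cannot be basic with [t] derived in isolation.
The alternation reflects intervocalic voicing: voiceless stops become voiced between vowels. /t/ is underlying.
Hence 'fire' is /ʒonɔt/ underlyingly.

/ʒonɔt/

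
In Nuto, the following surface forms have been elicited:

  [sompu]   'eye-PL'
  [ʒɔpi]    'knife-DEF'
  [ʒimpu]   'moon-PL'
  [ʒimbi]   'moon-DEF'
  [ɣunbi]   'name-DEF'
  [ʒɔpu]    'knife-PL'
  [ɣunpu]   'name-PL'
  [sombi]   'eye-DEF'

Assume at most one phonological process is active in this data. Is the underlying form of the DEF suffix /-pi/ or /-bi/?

The DEF morpheme has two allomorphs, [-bi] and [-pi].
The PL suffix, which begins with [p], is invariant after every stem; so [p] is not altered by any rule here.
The DEF suffix is therefore /-bi/ underlyingly, with post-vocalic devoicing: voiced stops become voiceless after a vowel.

/-bi/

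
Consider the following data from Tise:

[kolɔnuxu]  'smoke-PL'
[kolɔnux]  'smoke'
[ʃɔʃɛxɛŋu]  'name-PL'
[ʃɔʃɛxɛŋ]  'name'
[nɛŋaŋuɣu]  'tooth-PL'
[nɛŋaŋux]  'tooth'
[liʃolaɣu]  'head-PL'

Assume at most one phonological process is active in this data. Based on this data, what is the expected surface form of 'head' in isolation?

[liʃolax]

In [nɛŋaŋuɣu] and [nɛŋaŋux] the final segment of 'tooth' alternates: [ɣ] ~ [x].
But 'smoke' keeps [x] in both environments ([kolɔnuxu], [kolɔnux]), so there is no rule changing /x/ to [ɣ] before the PL suffix.
So /ɣ/ is underlying, and a rule of word-final obstruent devoicing — voiced obstruents become voiceless word-finally — gives [x].
From [liʃolaɣu] the stem 'head' is /liʃolaɣ/; word-finally this yields [liʃolax].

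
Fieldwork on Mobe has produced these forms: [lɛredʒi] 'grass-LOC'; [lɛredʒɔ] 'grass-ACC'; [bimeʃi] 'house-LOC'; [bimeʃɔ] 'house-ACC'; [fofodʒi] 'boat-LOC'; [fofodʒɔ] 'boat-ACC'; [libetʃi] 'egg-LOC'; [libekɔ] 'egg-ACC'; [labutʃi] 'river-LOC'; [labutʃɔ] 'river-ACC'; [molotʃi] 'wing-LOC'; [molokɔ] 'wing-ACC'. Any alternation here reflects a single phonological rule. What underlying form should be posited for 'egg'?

In [libetʃi] and [libekɔ] the final segment of 'egg' alternates: [tʃ] ~ [k].
The stem 'river' ([labutʃi], [labutʃɔ]) shows [tʃ] unchanged in both environments, so [tʃ] cannot be basic with [k] derived before the ACC suffix.
The underlying segment must be /k/; /k/ becomes palato-alveolar [tʃ] before a front vowel, yielding [tʃ] there.
The underlying form of 'egg' is therefore /libek/.

/libek/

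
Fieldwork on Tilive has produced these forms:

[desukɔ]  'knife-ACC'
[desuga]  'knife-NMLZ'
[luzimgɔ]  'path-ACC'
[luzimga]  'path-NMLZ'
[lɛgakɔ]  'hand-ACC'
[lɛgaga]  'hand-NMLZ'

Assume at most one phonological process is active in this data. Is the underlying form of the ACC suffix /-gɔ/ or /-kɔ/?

/-kɔ/

The ACC suffix surfaces as [-gɔ] and [-kɔ], depending on the final segment of the stem.
By contrast the NMLZ suffix keeps its initial [g] throughout — that segment must be underlying.
The ACC suffix is therefore /-kɔ/ underlyingly, with post-nasal voicing: voiceless stops become voiced after a nasal.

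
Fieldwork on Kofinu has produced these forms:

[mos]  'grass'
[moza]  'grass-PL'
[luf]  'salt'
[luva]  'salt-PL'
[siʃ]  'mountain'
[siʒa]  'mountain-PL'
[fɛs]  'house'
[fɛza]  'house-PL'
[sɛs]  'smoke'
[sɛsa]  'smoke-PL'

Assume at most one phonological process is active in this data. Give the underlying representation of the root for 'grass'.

/moz/

The root 'grass' surfaces as [mos] and [moza], with a stem-final [s] ~ [z] alternation.
Compare 'smoke', with invariant [s] in [sɛs] and [sɛsa]: an analysis with underlying /s/ and a rule producing [z] before the PL suffix would wrongly predict alternation here too.
The underlying segment must be /z/; voiced obstruents become voiceless word-finally, yielding [s] there.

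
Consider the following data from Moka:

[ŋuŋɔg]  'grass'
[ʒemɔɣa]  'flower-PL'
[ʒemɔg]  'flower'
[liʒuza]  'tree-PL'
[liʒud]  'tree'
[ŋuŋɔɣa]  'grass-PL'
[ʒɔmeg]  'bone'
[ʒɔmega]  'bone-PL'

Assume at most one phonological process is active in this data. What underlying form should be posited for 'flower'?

/ʒemɔɣ/

In [ʒemɔɣa] and [ʒemɔg] the final segment of 'flower' alternates: [ɣ] ~ [g].
But 'bone' keeps [g] in both environments ([ʒɔmega], [ʒɔmeg]), so there is no rule changing /g/ to [ɣ] before the PL suffix.
Therefore /ɣ/ is basic and [g] is derived by word-final hardening (voiced fricatives become stops word-finally).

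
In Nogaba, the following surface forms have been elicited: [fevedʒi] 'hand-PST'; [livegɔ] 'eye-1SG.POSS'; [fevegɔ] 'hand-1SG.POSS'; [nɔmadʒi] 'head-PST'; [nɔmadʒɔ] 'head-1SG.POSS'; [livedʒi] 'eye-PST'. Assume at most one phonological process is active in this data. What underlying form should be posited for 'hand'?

'hand' shows [g] ~ [dʒ] at the end of the stem ([fevegɔ] vs [fevedʒi]).
If /dʒ/ were underlying and a rule turned it into [g] before the 1SG.POSS suffix, 'head' would also alternate; but it has [dʒ] in both [nɔmadʒɔ] and [nɔmadʒi].
The underlying segment must be /g/; /g/ becomes palato-alveolar [dʒ] before a front vowel, yielding [dʒ] there.
So 'hand' = /feveg/.

/feveg/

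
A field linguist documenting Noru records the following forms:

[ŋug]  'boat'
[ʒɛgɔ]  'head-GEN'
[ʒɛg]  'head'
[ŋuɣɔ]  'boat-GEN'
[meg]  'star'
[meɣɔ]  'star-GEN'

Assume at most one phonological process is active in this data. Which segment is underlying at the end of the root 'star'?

'star' shows [ɣ] ~ [g] at the end of the stem ([meɣɔ] vs [meg]).
If /g/ were underlying and a rule turned it into [ɣ] before the GEN suffix, 'head' would also alternate; but it has [g] in both [ʒɛgɔ] and [ʒɛg].
Therefore /ɣ/ is basic and [g] is derived by word-final hardening (voiced fricatives become stops word-finally).

/ɣ/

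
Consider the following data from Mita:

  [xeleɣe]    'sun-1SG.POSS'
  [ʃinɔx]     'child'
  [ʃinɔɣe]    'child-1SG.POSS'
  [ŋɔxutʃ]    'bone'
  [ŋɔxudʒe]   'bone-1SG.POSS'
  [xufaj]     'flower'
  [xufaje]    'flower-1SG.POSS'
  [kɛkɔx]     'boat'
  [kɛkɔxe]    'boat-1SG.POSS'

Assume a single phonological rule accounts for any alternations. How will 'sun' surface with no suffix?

[xelex]

In [ʃinɔx] and [ʃinɔɣe] the final segment of 'child' alternates: [x] ~ [ɣ].
If /x/ were underlying and a rule turned it into [ɣ] before the 1SG.POSS suffix, 'boat' would also alternate; but it has [x] in both [kɛkɔx] and [kɛkɔxe].
The underlying segment must be /ɣ/; voiced obstruents become voiceless word-finally, yielding [x] there.
The one attested form of 'sun', [xeleɣe], shows underlying /xeleɣ/. Applying the same rule word-finally gives [xelex].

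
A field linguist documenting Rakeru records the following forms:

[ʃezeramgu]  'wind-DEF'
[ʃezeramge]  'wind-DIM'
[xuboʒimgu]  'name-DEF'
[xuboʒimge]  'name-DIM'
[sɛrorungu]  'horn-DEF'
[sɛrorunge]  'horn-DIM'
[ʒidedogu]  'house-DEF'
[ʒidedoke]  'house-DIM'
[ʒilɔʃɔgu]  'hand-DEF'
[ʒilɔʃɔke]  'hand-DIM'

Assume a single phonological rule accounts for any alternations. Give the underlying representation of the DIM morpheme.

The DIM suffix surfaces as [-ge] and [-ke], depending on the final segment of the stem.
By contrast the DEF suffix keeps its initial [g] throughout — that segment must be underlying.
The DIM suffix is therefore /-ke/ underlyingly, with post-nasal voicing: voiceless stops become voiced after a nasal.

/-ke/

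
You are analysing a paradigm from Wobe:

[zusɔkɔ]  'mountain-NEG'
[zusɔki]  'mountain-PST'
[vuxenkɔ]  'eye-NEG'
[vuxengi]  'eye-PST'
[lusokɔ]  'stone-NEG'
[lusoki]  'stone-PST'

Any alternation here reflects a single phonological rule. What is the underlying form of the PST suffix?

The PST morpheme has two allomorphs, [-gi] and [-ki].
By contrast the NEG suffix keeps its initial [k] throughout — that segment must be underlying.
So the underlying form is /-gi/, and voiced stops become voiceless after a vowel.

/-gi/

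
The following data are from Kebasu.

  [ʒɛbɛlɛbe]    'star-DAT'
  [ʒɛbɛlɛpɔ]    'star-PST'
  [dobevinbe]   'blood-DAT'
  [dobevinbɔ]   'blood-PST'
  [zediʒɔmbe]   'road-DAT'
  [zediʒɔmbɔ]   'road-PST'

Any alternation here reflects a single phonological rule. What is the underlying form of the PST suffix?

/-pɔ/

The PST morpheme has two allomorphs, [-bɔ] and [-pɔ].
The DAT suffix, which begins with [b], is invariant after every stem; so [b] is not altered by any rule here.
The PST suffix is therefore /-pɔ/ underlyingly, with post-nasal voicing: voiceless stops become voiced after a nasal.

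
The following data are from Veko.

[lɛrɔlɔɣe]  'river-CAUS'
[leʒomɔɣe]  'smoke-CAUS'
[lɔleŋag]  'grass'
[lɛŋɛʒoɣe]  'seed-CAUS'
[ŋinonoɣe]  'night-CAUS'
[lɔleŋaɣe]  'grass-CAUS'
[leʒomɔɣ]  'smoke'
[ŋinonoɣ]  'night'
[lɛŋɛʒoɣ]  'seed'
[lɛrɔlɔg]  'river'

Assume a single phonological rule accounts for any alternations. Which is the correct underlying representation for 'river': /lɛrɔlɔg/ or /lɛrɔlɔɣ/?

/lɛrɔlɔg/

In [lɛrɔlɔg] and [lɛrɔlɔɣe] the final segment of 'river' alternates: [g] ~ [ɣ].
Compare 'night', with invariant [ɣ] in [ŋinonoɣ] and [ŋinonoɣe]: an analysis with underlying /ɣ/ and a rule producing [g] in isolation would wrongly predict alternation here too.
So /g/ is underlying, and a rule of intervocalic spirantization — voiced stops become fricatives between vowels — gives [ɣ].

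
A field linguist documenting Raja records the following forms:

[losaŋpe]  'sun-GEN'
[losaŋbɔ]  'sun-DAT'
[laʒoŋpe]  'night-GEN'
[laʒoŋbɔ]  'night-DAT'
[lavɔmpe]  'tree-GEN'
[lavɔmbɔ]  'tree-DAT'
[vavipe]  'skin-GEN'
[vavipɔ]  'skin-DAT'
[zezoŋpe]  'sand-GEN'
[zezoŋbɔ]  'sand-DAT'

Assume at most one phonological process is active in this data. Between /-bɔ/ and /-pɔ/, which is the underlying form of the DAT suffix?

/-bɔ/

The DAT suffix surfaces as [-bɔ] and [-pɔ], depending on the final segment of the stem.
The GEN suffix, which begins with [p], is invariant after every stem; so [p] is not altered by any rule here.
So the underlying form is /-bɔ/, and voiced stops become voiceless after a vowel.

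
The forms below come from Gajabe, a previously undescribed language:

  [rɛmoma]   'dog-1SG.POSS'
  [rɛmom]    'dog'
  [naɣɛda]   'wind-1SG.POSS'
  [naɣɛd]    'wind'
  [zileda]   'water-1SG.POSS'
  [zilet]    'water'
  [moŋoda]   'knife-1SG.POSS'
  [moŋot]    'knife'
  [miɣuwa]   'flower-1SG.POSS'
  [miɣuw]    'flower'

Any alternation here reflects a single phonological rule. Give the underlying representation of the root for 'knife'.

The stem for 'knife' ends in [d] in [moŋoda] but [t] in [moŋot].
But 'wind' keeps [d] in both environments ([naɣɛda], [naɣɛd]), so there is no rule changing /d/ to [t] in isolation.
Therefore /t/ is basic and [d] is derived by intervocalic voicing (voiceless stops become voiced between vowels).

/moŋot/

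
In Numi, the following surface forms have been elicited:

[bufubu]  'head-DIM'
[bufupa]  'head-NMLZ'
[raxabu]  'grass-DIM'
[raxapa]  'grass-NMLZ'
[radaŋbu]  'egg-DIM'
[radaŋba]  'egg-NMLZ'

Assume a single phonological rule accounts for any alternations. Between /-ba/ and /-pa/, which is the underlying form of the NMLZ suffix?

The NMLZ suffix surfaces as [-ba] and [-pa], depending on the final segment of the stem.
By contrast the DIM suffix keeps its initial [b] throughout — that segment must be underlying.
The NMLZ suffix is therefore /-pa/ underlyingly, with post-nasal voicing: voiceless stops become voiced after a nasal.

/-pa/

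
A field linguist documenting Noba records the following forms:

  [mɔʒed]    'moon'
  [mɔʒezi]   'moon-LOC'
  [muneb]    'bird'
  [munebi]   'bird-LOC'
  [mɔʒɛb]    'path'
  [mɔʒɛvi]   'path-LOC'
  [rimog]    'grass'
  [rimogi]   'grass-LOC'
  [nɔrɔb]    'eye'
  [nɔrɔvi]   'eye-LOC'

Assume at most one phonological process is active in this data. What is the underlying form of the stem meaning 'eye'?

The stem for 'eye' ends in [b] in [nɔrɔb] but [v] in [nɔrɔvi].
Compare 'bird', with invariant [b] in [muneb] and [munebi]: an analysis with underlying /b/ and a rule producing [v] before the LOC suffix would wrongly predict alternation here too.
The alternation reflects word-final hardening: voiced fricatives become stops word-finally. /v/ is underlying.
The underlying form of 'eye' is therefore /nɔrɔv/.

/nɔrɔv/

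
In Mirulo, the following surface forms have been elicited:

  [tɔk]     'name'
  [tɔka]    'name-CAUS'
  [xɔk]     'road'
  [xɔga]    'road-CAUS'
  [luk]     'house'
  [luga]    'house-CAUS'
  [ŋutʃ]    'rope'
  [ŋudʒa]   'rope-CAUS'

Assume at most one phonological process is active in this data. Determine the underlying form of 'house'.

/lug/

In [luk] and [luga] the final segment of 'house' alternates: [k] ~ [g].
Compare 'name', with invariant [k] in [tɔk] and [tɔka]: an analysis with underlying /k/ and a rule producing [g] before the CAUS suffix would wrongly predict alternation here too.
Therefore /g/ is basic and [k] is derived by word-final obstruent devoicing (voiced obstruents become voiceless word-finally).
Hence 'house' is /lug/ underlyingly.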